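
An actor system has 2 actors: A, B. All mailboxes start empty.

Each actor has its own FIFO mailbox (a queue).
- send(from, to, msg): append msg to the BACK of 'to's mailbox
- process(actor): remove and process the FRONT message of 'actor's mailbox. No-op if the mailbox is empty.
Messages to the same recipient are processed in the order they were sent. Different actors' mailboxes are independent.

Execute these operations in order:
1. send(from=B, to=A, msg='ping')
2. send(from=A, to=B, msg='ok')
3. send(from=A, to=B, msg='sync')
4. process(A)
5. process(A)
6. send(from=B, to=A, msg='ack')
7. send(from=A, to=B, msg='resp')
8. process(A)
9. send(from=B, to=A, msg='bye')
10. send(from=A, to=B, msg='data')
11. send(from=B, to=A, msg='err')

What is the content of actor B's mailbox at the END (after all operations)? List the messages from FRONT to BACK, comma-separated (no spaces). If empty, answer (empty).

Answer: ok,sync,resp,data

Derivation:
After 1 (send(from=B, to=A, msg='ping')): A:[ping] B:[]
After 2 (send(from=A, to=B, msg='ok')): A:[ping] B:[ok]
After 3 (send(from=A, to=B, msg='sync')): A:[ping] B:[ok,sync]
After 4 (process(A)): A:[] B:[ok,sync]
After 5 (process(A)): A:[] B:[ok,sync]
After 6 (send(from=B, to=A, msg='ack')): A:[ack] B:[ok,sync]
After 7 (send(from=A, to=B, msg='resp')): A:[ack] B:[ok,sync,resp]
After 8 (process(A)): A:[] B:[ok,sync,resp]
After 9 (send(from=B, to=A, msg='bye')): A:[bye] B:[ok,sync,resp]
After 10 (send(from=A, to=B, msg='data')): A:[bye] B:[ok,sync,resp,data]
After 11 (send(from=B, to=A, msg='err')): A:[bye,err] B:[ok,sync,resp,data]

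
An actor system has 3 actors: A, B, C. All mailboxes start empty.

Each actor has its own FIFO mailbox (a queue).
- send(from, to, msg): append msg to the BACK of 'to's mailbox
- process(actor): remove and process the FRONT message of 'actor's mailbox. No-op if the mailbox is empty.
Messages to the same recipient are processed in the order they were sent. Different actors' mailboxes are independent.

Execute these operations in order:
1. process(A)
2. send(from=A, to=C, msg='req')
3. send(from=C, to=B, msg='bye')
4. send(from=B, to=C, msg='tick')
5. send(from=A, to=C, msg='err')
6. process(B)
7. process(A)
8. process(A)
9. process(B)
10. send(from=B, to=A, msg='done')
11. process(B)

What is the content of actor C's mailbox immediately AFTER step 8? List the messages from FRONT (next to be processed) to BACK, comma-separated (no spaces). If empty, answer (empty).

After 1 (process(A)): A:[] B:[] C:[]
After 2 (send(from=A, to=C, msg='req')): A:[] B:[] C:[req]
After 3 (send(from=C, to=B, msg='bye')): A:[] B:[bye] C:[req]
After 4 (send(from=B, to=C, msg='tick')): A:[] B:[bye] C:[req,tick]
After 5 (send(from=A, to=C, msg='err')): A:[] B:[bye] C:[req,tick,err]
After 6 (process(B)): A:[] B:[] C:[req,tick,err]
After 7 (process(A)): A:[] B:[] C:[req,tick,err]
After 8 (process(A)): A:[] B:[] C:[req,tick,err]

req,tick,err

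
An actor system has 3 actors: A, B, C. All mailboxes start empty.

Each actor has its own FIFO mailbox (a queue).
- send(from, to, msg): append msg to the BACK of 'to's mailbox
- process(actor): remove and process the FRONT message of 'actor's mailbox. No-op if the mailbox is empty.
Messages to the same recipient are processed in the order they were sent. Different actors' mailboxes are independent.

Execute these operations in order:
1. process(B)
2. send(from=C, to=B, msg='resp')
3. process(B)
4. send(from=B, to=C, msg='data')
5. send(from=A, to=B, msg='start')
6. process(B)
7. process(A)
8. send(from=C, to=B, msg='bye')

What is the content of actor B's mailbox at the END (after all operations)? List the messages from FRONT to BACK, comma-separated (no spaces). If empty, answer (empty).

Answer: bye

Derivation:
After 1 (process(B)): A:[] B:[] C:[]
After 2 (send(from=C, to=B, msg='resp')): A:[] B:[resp] C:[]
After 3 (process(B)): A:[] B:[] C:[]
After 4 (send(from=B, to=C, msg='data')): A:[] B:[] C:[data]
After 5 (send(from=A, to=B, msg='start')): A:[] B:[start] C:[data]
After 6 (process(B)): A:[] B:[] C:[data]
After 7 (process(A)): A:[] B:[] C:[data]
After 8 (send(from=C, to=B, msg='bye')): A:[] B:[bye] C:[data]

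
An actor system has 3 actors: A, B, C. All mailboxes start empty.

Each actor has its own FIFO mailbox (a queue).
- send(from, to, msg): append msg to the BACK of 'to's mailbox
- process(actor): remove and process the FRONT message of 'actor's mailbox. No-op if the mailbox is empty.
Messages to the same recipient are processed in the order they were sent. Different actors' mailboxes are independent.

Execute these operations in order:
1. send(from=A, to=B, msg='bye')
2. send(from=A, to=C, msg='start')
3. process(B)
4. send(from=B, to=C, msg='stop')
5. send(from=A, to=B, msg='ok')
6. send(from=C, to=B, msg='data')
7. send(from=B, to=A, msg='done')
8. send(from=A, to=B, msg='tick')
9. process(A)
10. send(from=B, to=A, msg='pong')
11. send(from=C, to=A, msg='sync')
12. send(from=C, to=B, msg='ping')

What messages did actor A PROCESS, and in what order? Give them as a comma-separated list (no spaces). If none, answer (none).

After 1 (send(from=A, to=B, msg='bye')): A:[] B:[bye] C:[]
After 2 (send(from=A, to=C, msg='start')): A:[] B:[bye] C:[start]
After 3 (process(B)): A:[] B:[] C:[start]
After 4 (send(from=B, to=C, msg='stop')): A:[] B:[] C:[start,stop]
After 5 (send(from=A, to=B, msg='ok')): A:[] B:[ok] C:[start,stop]
After 6 (send(from=C, to=B, msg='data')): A:[] B:[ok,data] C:[start,stop]
After 7 (send(from=B, to=A, msg='done')): A:[done] B:[ok,data] C:[start,stop]
After 8 (send(from=A, to=B, msg='tick')): A:[done] B:[ok,data,tick] C:[start,stop]
After 9 (process(A)): A:[] B:[ok,data,tick] C:[start,stop]
After 10 (send(from=B, to=A, msg='pong')): A:[pong] B:[ok,data,tick] C:[start,stop]
After 11 (send(from=C, to=A, msg='sync')): A:[pong,sync] B:[ok,data,tick] C:[start,stop]
After 12 (send(from=C, to=B, msg='ping')): A:[pong,sync] B:[ok,data,tick,ping] C:[start,stop]

Answer: done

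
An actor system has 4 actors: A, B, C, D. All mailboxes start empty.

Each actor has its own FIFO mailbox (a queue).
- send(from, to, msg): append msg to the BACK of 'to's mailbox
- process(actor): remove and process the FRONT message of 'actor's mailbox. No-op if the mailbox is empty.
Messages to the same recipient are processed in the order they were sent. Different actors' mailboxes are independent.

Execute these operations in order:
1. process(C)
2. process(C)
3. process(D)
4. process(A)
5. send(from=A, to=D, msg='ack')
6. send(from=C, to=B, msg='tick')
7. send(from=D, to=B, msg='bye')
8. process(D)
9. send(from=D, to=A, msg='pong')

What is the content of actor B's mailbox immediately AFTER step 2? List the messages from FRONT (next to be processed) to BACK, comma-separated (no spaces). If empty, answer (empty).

After 1 (process(C)): A:[] B:[] C:[] D:[]
After 2 (process(C)): A:[] B:[] C:[] D:[]

(empty)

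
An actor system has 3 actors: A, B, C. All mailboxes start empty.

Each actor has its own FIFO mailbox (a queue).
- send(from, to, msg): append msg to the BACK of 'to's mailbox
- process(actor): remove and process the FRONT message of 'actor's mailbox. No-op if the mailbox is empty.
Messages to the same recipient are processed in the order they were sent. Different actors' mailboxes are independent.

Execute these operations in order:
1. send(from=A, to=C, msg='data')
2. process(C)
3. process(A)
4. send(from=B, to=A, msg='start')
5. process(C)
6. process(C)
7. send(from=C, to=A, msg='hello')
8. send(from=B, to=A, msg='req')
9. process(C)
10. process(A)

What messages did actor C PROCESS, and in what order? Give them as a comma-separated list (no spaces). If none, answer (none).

After 1 (send(from=A, to=C, msg='data')): A:[] B:[] C:[data]
After 2 (process(C)): A:[] B:[] C:[]
After 3 (process(A)): A:[] B:[] C:[]
After 4 (send(from=B, to=A, msg='start')): A:[start] B:[] C:[]
After 5 (process(C)): A:[start] B:[] C:[]
After 6 (process(C)): A:[start] B:[] C:[]
After 7 (send(from=C, to=A, msg='hello')): A:[start,hello] B:[] C:[]
After 8 (send(from=B, to=A, msg='req')): A:[start,hello,req] B:[] C:[]
After 9 (process(C)): A:[start,hello,req] B:[] C:[]
After 10 (process(A)): A:[hello,req] B:[] C:[]

Answer: data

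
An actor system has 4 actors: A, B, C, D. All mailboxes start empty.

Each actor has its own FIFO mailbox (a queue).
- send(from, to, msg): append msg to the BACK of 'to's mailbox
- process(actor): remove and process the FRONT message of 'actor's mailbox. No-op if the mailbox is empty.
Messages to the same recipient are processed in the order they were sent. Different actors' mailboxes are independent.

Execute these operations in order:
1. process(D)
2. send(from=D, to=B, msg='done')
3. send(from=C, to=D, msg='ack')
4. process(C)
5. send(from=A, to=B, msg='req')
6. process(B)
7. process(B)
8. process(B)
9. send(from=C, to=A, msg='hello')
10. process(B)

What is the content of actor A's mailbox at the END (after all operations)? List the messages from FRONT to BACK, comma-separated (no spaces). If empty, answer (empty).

Answer: hello

Derivation:
After 1 (process(D)): A:[] B:[] C:[] D:[]
After 2 (send(from=D, to=B, msg='done')): A:[] B:[done] C:[] D:[]
After 3 (send(from=C, to=D, msg='ack')): A:[] B:[done] C:[] D:[ack]
After 4 (process(C)): A:[] B:[done] C:[] D:[ack]
After 5 (send(from=A, to=B, msg='req')): A:[] B:[done,req] C:[] D:[ack]
After 6 (process(B)): A:[] B:[req] C:[] D:[ack]
After 7 (process(B)): A:[] B:[] C:[] D:[ack]
After 8 (process(B)): A:[] B:[] C:[] D:[ack]
After 9 (send(from=C, to=A, msg='hello')): A:[hello] B:[] C:[] D:[ack]
After 10 (process(B)): A:[hello] B:[] C:[] D:[ack]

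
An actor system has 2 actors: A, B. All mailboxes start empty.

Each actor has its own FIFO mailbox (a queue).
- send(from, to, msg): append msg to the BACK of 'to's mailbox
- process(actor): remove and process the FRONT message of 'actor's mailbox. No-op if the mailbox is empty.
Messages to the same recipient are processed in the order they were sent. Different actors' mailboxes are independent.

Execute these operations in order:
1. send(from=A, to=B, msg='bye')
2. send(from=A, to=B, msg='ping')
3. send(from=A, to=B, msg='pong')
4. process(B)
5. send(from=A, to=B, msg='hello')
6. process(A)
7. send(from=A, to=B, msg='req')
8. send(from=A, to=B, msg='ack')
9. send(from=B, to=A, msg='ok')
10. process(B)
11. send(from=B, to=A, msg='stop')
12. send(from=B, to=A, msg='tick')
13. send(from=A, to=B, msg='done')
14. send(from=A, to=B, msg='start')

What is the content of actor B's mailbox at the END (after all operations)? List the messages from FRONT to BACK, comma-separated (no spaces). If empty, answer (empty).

After 1 (send(from=A, to=B, msg='bye')): A:[] B:[bye]
After 2 (send(from=A, to=B, msg='ping')): A:[] B:[bye,ping]
After 3 (send(from=A, to=B, msg='pong')): A:[] B:[bye,ping,pong]
After 4 (process(B)): A:[] B:[ping,pong]
After 5 (send(from=A, to=B, msg='hello')): A:[] B:[ping,pong,hello]
After 6 (process(A)): A:[] B:[ping,pong,hello]
After 7 (send(from=A, to=B, msg='req')): A:[] B:[ping,pong,hello,req]
After 8 (send(from=A, to=B, msg='ack')): A:[] B:[ping,pong,hello,req,ack]
After 9 (send(from=B, to=A, msg='ok')): A:[ok] B:[ping,pong,hello,req,ack]
After 10 (process(B)): A:[ok] B:[pong,hello,req,ack]
After 11 (send(from=B, to=A, msg='stop')): A:[ok,stop] B:[pong,hello,req,ack]
After 12 (send(from=B, to=A, msg='tick')): A:[ok,stop,tick] B:[pong,hello,req,ack]
After 13 (send(from=A, to=B, msg='done')): A:[ok,stop,tick] B:[pong,hello,req,ack,done]
After 14 (send(from=A, to=B, msg='start')): A:[ok,stop,tick] B:[pong,hello,req,ack,done,start]

Answer: pong,hello,req,ack,done,start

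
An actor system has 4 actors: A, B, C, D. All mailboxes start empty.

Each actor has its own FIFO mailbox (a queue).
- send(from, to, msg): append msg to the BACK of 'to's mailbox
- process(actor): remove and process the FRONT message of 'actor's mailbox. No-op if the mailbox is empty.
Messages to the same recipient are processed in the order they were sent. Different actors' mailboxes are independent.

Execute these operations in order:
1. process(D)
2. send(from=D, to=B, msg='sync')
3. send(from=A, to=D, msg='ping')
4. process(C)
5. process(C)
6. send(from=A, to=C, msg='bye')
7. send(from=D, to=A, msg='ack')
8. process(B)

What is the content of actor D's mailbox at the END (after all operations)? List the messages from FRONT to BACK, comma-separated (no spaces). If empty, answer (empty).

Answer: ping

Derivation:
After 1 (process(D)): A:[] B:[] C:[] D:[]
After 2 (send(from=D, to=B, msg='sync')): A:[] B:[sync] C:[] D:[]
After 3 (send(from=A, to=D, msg='ping')): A:[] B:[sync] C:[] D:[ping]
After 4 (process(C)): A:[] B:[sync] C:[] D:[ping]
After 5 (process(C)): A:[] B:[sync] C:[] D:[ping]
After 6 (send(from=A, to=C, msg='bye')): A:[] B:[sync] C:[bye] D:[ping]
After 7 (send(from=D, to=A, msg='ack')): A:[ack] B:[sync] C:[bye] D:[ping]
After 8 (process(B)): A:[ack] B:[] C:[bye] D:[ping]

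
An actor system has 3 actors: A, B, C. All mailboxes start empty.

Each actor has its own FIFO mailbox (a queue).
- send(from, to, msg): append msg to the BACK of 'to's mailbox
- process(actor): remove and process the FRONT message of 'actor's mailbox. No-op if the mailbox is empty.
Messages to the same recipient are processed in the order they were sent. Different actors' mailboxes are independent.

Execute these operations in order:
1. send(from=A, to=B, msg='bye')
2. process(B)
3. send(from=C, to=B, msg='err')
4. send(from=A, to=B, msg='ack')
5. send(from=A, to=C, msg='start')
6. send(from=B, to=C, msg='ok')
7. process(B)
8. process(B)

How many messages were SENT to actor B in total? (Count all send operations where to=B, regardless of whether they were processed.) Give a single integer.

After 1 (send(from=A, to=B, msg='bye')): A:[] B:[bye] C:[]
After 2 (process(B)): A:[] B:[] C:[]
After 3 (send(from=C, to=B, msg='err')): A:[] B:[err] C:[]
After 4 (send(from=A, to=B, msg='ack')): A:[] B:[err,ack] C:[]
After 5 (send(from=A, to=C, msg='start')): A:[] B:[err,ack] C:[start]
After 6 (send(from=B, to=C, msg='ok')): A:[] B:[err,ack] C:[start,ok]
After 7 (process(B)): A:[] B:[ack] C:[start,ok]
After 8 (process(B)): A:[] B:[] C:[start,ok]

Answer: 3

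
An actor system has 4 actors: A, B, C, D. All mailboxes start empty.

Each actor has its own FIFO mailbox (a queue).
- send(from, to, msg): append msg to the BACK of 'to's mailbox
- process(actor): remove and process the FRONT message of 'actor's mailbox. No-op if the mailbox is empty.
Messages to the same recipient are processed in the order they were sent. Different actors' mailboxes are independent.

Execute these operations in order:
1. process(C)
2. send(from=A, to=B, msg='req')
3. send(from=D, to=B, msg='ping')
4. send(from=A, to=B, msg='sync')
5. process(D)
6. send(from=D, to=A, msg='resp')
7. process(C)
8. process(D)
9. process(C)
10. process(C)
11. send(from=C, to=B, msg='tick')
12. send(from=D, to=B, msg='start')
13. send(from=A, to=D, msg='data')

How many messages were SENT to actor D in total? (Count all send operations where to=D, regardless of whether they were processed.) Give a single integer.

After 1 (process(C)): A:[] B:[] C:[] D:[]
After 2 (send(from=A, to=B, msg='req')): A:[] B:[req] C:[] D:[]
After 3 (send(from=D, to=B, msg='ping')): A:[] B:[req,ping] C:[] D:[]
After 4 (send(from=A, to=B, msg='sync')): A:[] B:[req,ping,sync] C:[] D:[]
After 5 (process(D)): A:[] B:[req,ping,sync] C:[] D:[]
After 6 (send(from=D, to=A, msg='resp')): A:[resp] B:[req,ping,sync] C:[] D:[]
After 7 (process(C)): A:[resp] B:[req,ping,sync] C:[] D:[]
After 8 (process(D)): A:[resp] B:[req,ping,sync] C:[] D:[]
After 9 (process(C)): A:[resp] B:[req,ping,sync] C:[] D:[]
After 10 (process(C)): A:[resp] B:[req,ping,sync] C:[] D:[]
After 11 (send(from=C, to=B, msg='tick')): A:[resp] B:[req,ping,sync,tick] C:[] D:[]
After 12 (send(from=D, to=B, msg='start')): A:[resp] B:[req,ping,sync,tick,start] C:[] D:[]
After 13 (send(from=A, to=D, msg='data')): A:[resp] B:[req,ping,sync,tick,start] C:[] D:[data]

Answer: 1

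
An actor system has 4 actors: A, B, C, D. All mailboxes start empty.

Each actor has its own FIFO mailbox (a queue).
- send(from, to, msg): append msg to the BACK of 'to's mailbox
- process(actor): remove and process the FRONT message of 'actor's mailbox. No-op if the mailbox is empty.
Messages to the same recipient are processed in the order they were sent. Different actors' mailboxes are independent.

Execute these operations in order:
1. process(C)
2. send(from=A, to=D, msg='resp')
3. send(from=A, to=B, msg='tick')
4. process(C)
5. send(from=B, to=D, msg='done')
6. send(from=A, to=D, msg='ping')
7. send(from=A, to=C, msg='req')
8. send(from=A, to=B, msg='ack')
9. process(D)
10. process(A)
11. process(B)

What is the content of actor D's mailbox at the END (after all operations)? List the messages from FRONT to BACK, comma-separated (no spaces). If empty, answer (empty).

Answer: done,ping

Derivation:
After 1 (process(C)): A:[] B:[] C:[] D:[]
After 2 (send(from=A, to=D, msg='resp')): A:[] B:[] C:[] D:[resp]
After 3 (send(from=A, to=B, msg='tick')): A:[] B:[tick] C:[] D:[resp]
After 4 (process(C)): A:[] B:[tick] C:[] D:[resp]
After 5 (send(from=B, to=D, msg='done')): A:[] B:[tick] C:[] D:[resp,done]
After 6 (send(from=A, to=D, msg='ping')): A:[] B:[tick] C:[] D:[resp,done,ping]
After 7 (send(from=A, to=C, msg='req')): A:[] B:[tick] C:[req] D:[resp,done,ping]
After 8 (send(from=A, to=B, msg='ack')): A:[] B:[tick,ack] C:[req] D:[resp,done,ping]
After 9 (process(D)): A:[] B:[tick,ack] C:[req] D:[done,ping]
After 10 (process(A)): A:[] B:[tick,ack] C:[req] D:[done,ping]
After 11 (process(B)): A:[] B:[ack] C:[req] D:[done,ping]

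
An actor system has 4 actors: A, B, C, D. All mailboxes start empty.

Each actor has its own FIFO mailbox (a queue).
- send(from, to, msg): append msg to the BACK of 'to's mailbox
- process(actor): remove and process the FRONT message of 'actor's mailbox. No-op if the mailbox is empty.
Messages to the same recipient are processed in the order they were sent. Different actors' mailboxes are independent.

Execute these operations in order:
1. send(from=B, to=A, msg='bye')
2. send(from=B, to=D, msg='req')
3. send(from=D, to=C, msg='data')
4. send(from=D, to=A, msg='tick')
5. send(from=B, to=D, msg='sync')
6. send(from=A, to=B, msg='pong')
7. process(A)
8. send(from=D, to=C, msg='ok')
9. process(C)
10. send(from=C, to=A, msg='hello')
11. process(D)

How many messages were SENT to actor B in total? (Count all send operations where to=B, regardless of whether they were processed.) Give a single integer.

After 1 (send(from=B, to=A, msg='bye')): A:[bye] B:[] C:[] D:[]
After 2 (send(from=B, to=D, msg='req')): A:[bye] B:[] C:[] D:[req]
After 3 (send(from=D, to=C, msg='data')): A:[bye] B:[] C:[data] D:[req]
After 4 (send(from=D, to=A, msg='tick')): A:[bye,tick] B:[] C:[data] D:[req]
After 5 (send(from=B, to=D, msg='sync')): A:[bye,tick] B:[] C:[data] D:[req,sync]
After 6 (send(from=A, to=B, msg='pong')): A:[bye,tick] B:[pong] C:[data] D:[req,sync]
After 7 (process(A)): A:[tick] B:[pong] C:[data] D:[req,sync]
After 8 (send(from=D, to=C, msg='ok')): A:[tick] B:[pong] C:[data,ok] D:[req,sync]
After 9 (process(C)): A:[tick] B:[pong] C:[ok] D:[req,sync]
After 10 (send(from=C, to=A, msg='hello')): A:[tick,hello] B:[pong] C:[ok] D:[req,sync]
After 11 (process(D)): A:[tick,hello] B:[pong] C:[ok] D:[sync]

Answer: 1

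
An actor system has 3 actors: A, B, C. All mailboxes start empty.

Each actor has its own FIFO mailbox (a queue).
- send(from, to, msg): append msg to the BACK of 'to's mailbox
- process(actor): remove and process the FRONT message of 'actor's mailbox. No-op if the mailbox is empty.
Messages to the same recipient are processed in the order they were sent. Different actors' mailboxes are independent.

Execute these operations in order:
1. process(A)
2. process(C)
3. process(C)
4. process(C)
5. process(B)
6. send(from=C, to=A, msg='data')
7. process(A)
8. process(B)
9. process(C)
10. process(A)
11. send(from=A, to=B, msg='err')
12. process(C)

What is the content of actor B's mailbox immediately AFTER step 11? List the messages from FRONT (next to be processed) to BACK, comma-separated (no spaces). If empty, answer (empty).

After 1 (process(A)): A:[] B:[] C:[]
After 2 (process(C)): A:[] B:[] C:[]
After 3 (process(C)): A:[] B:[] C:[]
After 4 (process(C)): A:[] B:[] C:[]
After 5 (process(B)): A:[] B:[] C:[]
After 6 (send(from=C, to=A, msg='data')): A:[data] B:[] C:[]
After 7 (process(A)): A:[] B:[] C:[]
After 8 (process(B)): A:[] B:[] C:[]
After 9 (process(C)): A:[] B:[] C:[]
After 10 (process(A)): A:[] B:[] C:[]
After 11 (send(from=A, to=B, msg='err')): A:[] B:[err] C:[]

err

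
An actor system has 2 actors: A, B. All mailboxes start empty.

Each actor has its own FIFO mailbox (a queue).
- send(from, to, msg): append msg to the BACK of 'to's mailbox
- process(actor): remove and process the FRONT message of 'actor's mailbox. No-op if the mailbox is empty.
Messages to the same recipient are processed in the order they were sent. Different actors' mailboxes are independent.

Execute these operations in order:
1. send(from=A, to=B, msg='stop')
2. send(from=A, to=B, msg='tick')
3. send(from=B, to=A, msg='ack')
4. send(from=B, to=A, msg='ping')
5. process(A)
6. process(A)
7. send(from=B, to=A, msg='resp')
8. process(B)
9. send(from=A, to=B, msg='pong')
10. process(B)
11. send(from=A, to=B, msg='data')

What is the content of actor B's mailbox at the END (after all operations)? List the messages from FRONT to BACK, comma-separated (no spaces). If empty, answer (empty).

Answer: pong,data

Derivation:
After 1 (send(from=A, to=B, msg='stop')): A:[] B:[stop]
After 2 (send(from=A, to=B, msg='tick')): A:[] B:[stop,tick]
After 3 (send(from=B, to=A, msg='ack')): A:[ack] B:[stop,tick]
After 4 (send(from=B, to=A, msg='ping')): A:[ack,ping] B:[stop,tick]
After 5 (process(A)): A:[ping] B:[stop,tick]
After 6 (process(A)): A:[] B:[stop,tick]
After 7 (send(from=B, to=A, msg='resp')): A:[resp] B:[stop,tick]
After 8 (process(B)): A:[resp] B:[tick]
After 9 (send(from=A, to=B, msg='pong')): A:[resp] B:[tick,pong]
After 10 (process(B)): A:[resp] B:[pong]
After 11 (send(from=A, to=B, msg='data')): A:[resp] B:[pong,data]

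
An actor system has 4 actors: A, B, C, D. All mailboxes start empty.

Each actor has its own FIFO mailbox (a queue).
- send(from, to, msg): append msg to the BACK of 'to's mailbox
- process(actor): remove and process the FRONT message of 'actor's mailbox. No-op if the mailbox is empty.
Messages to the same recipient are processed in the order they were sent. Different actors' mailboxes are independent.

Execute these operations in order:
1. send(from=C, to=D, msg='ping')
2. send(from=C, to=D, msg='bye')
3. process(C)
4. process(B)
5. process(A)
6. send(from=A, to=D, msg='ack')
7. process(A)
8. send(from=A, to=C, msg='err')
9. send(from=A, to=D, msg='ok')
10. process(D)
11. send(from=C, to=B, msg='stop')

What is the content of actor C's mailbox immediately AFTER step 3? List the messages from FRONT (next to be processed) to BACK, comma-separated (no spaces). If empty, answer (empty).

After 1 (send(from=C, to=D, msg='ping')): A:[] B:[] C:[] D:[ping]
After 2 (send(from=C, to=D, msg='bye')): A:[] B:[] C:[] D:[ping,bye]
After 3 (process(C)): A:[] B:[] C:[] D:[ping,bye]

(empty)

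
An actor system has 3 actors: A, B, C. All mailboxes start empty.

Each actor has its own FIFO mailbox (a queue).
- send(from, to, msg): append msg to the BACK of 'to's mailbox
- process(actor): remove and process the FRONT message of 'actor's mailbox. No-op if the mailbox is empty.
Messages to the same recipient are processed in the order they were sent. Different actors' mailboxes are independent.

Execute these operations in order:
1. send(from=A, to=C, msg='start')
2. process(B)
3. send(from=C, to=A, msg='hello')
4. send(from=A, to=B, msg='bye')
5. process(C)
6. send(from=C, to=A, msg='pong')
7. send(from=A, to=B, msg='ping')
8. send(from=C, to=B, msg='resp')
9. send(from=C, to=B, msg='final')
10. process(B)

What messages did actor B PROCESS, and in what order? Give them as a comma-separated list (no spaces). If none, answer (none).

Answer: bye

Derivation:
After 1 (send(from=A, to=C, msg='start')): A:[] B:[] C:[start]
After 2 (process(B)): A:[] B:[] C:[start]
After 3 (send(from=C, to=A, msg='hello')): A:[hello] B:[] C:[start]
After 4 (send(from=A, to=B, msg='bye')): A:[hello] B:[bye] C:[start]
After 5 (process(C)): A:[hello] B:[bye] C:[]
After 6 (send(from=C, to=A, msg='pong')): A:[hello,pong] B:[bye] C:[]
After 7 (send(from=A, to=B, msg='ping')): A:[hello,pong] B:[bye,ping] C:[]
After 8 (send(from=C, to=B, msg='resp')): A:[hello,pong] B:[bye,ping,resp] C:[]
After 9 (send(from=C, to=B, msg='final')): A:[hello,pong] B:[bye,ping,resp,final] C:[]
After 10 (process(B)): A:[hello,pong] B:[ping,resp,final] C:[]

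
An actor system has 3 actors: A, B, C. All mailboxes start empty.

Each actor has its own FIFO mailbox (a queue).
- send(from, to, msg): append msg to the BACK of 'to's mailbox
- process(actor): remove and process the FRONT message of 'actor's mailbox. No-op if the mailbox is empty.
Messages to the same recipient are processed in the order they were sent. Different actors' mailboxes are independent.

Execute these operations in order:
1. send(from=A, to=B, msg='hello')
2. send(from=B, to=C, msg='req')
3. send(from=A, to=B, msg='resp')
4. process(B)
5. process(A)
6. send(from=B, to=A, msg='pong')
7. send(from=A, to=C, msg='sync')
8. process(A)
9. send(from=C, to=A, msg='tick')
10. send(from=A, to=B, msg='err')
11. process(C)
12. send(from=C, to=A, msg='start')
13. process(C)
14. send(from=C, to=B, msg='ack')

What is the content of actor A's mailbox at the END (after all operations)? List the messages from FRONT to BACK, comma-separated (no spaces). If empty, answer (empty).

Answer: tick,start

Derivation:
After 1 (send(from=A, to=B, msg='hello')): A:[] B:[hello] C:[]
After 2 (send(from=B, to=C, msg='req')): A:[] B:[hello] C:[req]
After 3 (send(from=A, to=B, msg='resp')): A:[] B:[hello,resp] C:[req]
After 4 (process(B)): A:[] B:[resp] C:[req]
After 5 (process(A)): A:[] B:[resp] C:[req]
After 6 (send(from=B, to=A, msg='pong')): A:[pong] B:[resp] C:[req]
After 7 (send(from=A, to=C, msg='sync')): A:[pong] B:[resp] C:[req,sync]
After 8 (process(A)): A:[] B:[resp] C:[req,sync]
After 9 (send(from=C, to=A, msg='tick')): A:[tick] B:[resp] C:[req,sync]
After 10 (send(from=A, to=B, msg='err')): A:[tick] B:[resp,err] C:[req,sync]
After 11 (process(C)): A:[tick] B:[resp,err] C:[sync]
After 12 (send(from=C, to=A, msg='start')): A:[tick,start] B:[resp,err] C:[sync]
After 13 (process(C)): A:[tick,start] B:[resp,err] C:[]
After 14 (send(from=C, to=B, msg='ack')): A:[tick,start] B:[resp,err,ack] C:[]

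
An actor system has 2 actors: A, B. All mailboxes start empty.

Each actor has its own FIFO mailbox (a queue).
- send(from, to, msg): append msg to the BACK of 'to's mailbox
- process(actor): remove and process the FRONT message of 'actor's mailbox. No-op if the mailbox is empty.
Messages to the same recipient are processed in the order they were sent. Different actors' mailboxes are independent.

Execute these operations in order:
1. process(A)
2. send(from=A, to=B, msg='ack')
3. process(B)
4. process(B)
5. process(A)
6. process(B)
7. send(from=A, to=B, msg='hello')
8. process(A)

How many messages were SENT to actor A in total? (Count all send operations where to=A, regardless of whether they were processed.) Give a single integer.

After 1 (process(A)): A:[] B:[]
After 2 (send(from=A, to=B, msg='ack')): A:[] B:[ack]
After 3 (process(B)): A:[] B:[]
After 4 (process(B)): A:[] B:[]
After 5 (process(A)): A:[] B:[]
After 6 (process(B)): A:[] B:[]
After 7 (send(from=A, to=B, msg='hello')): A:[] B:[hello]
After 8 (process(A)): A:[] B:[hello]

Answer: 0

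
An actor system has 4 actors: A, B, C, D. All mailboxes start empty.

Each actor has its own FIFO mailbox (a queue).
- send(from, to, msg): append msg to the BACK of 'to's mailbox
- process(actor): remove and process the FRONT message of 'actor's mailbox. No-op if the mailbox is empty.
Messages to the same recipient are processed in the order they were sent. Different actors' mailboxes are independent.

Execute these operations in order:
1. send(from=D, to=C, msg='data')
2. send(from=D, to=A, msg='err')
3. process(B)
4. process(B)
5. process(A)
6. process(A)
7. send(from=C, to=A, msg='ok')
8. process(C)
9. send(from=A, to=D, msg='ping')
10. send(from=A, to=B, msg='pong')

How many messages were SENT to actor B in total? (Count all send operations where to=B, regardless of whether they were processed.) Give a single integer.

Answer: 1

Derivation:
After 1 (send(from=D, to=C, msg='data')): A:[] B:[] C:[data] D:[]
After 2 (send(from=D, to=A, msg='err')): A:[err] B:[] C:[data] D:[]
After 3 (process(B)): A:[err] B:[] C:[data] D:[]
After 4 (process(B)): A:[err] B:[] C:[data] D:[]
After 5 (process(A)): A:[] B:[] C:[data] D:[]
After 6 (process(A)): A:[] B:[] C:[data] D:[]
After 7 (send(from=C, to=A, msg='ok')): A:[ok] B:[] C:[data] D:[]
After 8 (process(C)): A:[ok] B:[] C:[] D:[]
After 9 (send(from=A, to=D, msg='ping')): A:[ok] B:[] C:[] D:[ping]
After 10 (send(from=A, to=B, msg='pong')): A:[ok] B:[pong] C:[] D:[ping]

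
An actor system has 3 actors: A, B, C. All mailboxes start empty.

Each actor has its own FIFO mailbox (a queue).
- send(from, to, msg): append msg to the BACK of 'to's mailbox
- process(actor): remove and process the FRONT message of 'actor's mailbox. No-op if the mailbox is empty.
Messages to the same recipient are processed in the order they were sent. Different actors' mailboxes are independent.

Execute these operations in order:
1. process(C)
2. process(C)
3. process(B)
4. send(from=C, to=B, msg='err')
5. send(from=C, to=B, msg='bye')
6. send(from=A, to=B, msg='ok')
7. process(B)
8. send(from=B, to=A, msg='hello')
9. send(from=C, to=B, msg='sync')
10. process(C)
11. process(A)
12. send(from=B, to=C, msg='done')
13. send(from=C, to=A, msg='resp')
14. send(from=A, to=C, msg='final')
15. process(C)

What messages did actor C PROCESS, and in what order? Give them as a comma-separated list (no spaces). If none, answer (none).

Answer: done

Derivation:
After 1 (process(C)): A:[] B:[] C:[]
After 2 (process(C)): A:[] B:[] C:[]
After 3 (process(B)): A:[] B:[] C:[]
After 4 (send(from=C, to=B, msg='err')): A:[] B:[err] C:[]
After 5 (send(from=C, to=B, msg='bye')): A:[] B:[err,bye] C:[]
After 6 (send(from=A, to=B, msg='ok')): A:[] B:[err,bye,ok] C:[]
After 7 (process(B)): A:[] B:[bye,ok] C:[]
After 8 (send(from=B, to=A, msg='hello')): A:[hello] B:[bye,ok] C:[]
After 9 (send(from=C, to=B, msg='sync')): A:[hello] B:[bye,ok,sync] C:[]
After 10 (process(C)): A:[hello] B:[bye,ok,sync] C:[]
After 11 (process(A)): A:[] B:[bye,ok,sync] C:[]
After 12 (send(from=B, to=C, msg='done')): A:[] B:[bye,ok,sync] C:[done]
After 13 (send(from=C, to=A, msg='resp')): A:[resp] B:[bye,ok,sync] C:[done]
After 14 (send(from=A, to=C, msg='final')): A:[resp] B:[bye,ok,sync] C:[done,final]
After 15 (process(C)): A:[resp] B:[bye,ok,sync] C:[final]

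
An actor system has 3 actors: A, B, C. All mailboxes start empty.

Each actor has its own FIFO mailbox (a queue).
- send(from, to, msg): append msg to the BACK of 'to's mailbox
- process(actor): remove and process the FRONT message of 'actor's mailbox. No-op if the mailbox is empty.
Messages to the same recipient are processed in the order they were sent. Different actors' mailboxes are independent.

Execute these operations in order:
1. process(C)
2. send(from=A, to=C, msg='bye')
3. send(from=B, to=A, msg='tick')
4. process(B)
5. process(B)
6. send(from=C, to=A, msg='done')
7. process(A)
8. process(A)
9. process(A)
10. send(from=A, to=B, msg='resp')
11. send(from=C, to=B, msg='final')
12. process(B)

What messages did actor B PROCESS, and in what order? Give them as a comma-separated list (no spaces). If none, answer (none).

After 1 (process(C)): A:[] B:[] C:[]
After 2 (send(from=A, to=C, msg='bye')): A:[] B:[] C:[bye]
After 3 (send(from=B, to=A, msg='tick')): A:[tick] B:[] C:[bye]
After 4 (process(B)): A:[tick] B:[] C:[bye]
After 5 (process(B)): A:[tick] B:[] C:[bye]
After 6 (send(from=C, to=A, msg='done')): A:[tick,done] B:[] C:[bye]
After 7 (process(A)): A:[done] B:[] C:[bye]
After 8 (process(A)): A:[] B:[] C:[bye]
After 9 (process(A)): A:[] B:[] C:[bye]
After 10 (send(from=A, to=B, msg='resp')): A:[] B:[resp] C:[bye]
After 11 (send(from=C, to=B, msg='final')): A:[] B:[resp,final] C:[bye]
After 12 (process(B)): A:[] B:[final] C:[bye]

Answer: resp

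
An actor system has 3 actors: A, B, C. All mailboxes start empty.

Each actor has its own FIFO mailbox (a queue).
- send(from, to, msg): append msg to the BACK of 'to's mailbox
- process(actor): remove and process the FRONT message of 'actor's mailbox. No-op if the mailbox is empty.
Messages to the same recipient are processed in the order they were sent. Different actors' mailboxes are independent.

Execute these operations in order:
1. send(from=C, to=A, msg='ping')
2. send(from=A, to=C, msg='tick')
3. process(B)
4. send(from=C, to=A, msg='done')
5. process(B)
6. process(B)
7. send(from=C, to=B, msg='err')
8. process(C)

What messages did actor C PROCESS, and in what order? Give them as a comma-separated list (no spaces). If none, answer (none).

Answer: tick

Derivation:
After 1 (send(from=C, to=A, msg='ping')): A:[ping] B:[] C:[]
After 2 (send(from=A, to=C, msg='tick')): A:[ping] B:[] C:[tick]
After 3 (process(B)): A:[ping] B:[] C:[tick]
After 4 (send(from=C, to=A, msg='done')): A:[ping,done] B:[] C:[tick]
After 5 (process(B)): A:[ping,done] B:[] C:[tick]
After 6 (process(B)): A:[ping,done] B:[] C:[tick]
After 7 (send(from=C, to=B, msg='err')): A:[ping,done] B:[err] C:[tick]
After 8 (process(C)): A:[ping,done] B:[err] C:[]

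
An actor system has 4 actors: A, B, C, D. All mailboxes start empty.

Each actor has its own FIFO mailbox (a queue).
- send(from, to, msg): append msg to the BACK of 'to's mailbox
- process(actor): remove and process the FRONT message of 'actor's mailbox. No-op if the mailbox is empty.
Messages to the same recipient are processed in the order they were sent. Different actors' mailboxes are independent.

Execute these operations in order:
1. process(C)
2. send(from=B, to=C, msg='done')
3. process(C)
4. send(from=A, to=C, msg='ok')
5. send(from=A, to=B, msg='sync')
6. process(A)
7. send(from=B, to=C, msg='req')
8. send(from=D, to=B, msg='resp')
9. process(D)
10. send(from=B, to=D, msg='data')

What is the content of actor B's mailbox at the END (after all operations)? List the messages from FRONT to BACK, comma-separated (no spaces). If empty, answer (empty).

After 1 (process(C)): A:[] B:[] C:[] D:[]
After 2 (send(from=B, to=C, msg='done')): A:[] B:[] C:[done] D:[]
After 3 (process(C)): A:[] B:[] C:[] D:[]
After 4 (send(from=A, to=C, msg='ok')): A:[] B:[] C:[ok] D:[]
After 5 (send(from=A, to=B, msg='sync')): A:[] B:[sync] C:[ok] D:[]
After 6 (process(A)): A:[] B:[sync] C:[ok] D:[]
After 7 (send(from=B, to=C, msg='req')): A:[] B:[sync] C:[ok,req] D:[]
After 8 (send(from=D, to=B, msg='resp')): A:[] B:[sync,resp] C:[ok,req] D:[]
After 9 (process(D)): A:[] B:[sync,resp] C:[ok,req] D:[]
After 10 (send(from=B, to=D, msg='data')): A:[] B:[sync,resp] C:[ok,req] D:[data]

Answer: sync,resp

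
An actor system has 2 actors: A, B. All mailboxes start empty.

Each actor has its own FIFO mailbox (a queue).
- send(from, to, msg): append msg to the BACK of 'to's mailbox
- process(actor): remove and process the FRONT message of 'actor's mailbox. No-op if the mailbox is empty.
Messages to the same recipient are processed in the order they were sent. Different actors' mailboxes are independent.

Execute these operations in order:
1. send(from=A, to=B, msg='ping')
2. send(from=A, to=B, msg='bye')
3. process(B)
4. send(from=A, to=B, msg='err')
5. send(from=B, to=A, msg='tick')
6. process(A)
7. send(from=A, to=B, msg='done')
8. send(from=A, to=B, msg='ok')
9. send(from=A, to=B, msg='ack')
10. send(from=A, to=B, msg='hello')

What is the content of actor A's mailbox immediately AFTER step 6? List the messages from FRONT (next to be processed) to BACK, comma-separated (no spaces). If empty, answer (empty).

After 1 (send(from=A, to=B, msg='ping')): A:[] B:[ping]
After 2 (send(from=A, to=B, msg='bye')): A:[] B:[ping,bye]
After 3 (process(B)): A:[] B:[bye]
After 4 (send(from=A, to=B, msg='err')): A:[] B:[bye,err]
After 5 (send(from=B, to=A, msg='tick')): A:[tick] B:[bye,err]
After 6 (process(A)): A:[] B:[bye,err]

(empty)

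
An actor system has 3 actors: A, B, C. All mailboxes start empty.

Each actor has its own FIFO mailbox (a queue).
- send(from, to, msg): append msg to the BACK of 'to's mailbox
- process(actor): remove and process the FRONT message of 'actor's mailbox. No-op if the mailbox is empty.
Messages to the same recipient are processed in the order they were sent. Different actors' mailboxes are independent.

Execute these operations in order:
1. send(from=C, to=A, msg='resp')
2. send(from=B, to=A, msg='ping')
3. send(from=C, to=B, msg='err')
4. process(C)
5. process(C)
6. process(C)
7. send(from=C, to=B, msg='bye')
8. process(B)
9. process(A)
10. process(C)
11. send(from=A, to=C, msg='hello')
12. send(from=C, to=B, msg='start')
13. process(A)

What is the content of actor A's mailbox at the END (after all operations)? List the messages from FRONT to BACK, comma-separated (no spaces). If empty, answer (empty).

After 1 (send(from=C, to=A, msg='resp')): A:[resp] B:[] C:[]
After 2 (send(from=B, to=A, msg='ping')): A:[resp,ping] B:[] C:[]
After 3 (send(from=C, to=B, msg='err')): A:[resp,ping] B:[err] C:[]
After 4 (process(C)): A:[resp,ping] B:[err] C:[]
After 5 (process(C)): A:[resp,ping] B:[err] C:[]
After 6 (process(C)): A:[resp,ping] B:[err] C:[]
After 7 (send(from=C, to=B, msg='bye')): A:[resp,ping] B:[err,bye] C:[]
After 8 (process(B)): A:[resp,ping] B:[bye] C:[]
After 9 (process(A)): A:[ping] B:[bye] C:[]
After 10 (process(C)): A:[ping] B:[bye] C:[]
After 11 (send(from=A, to=C, msg='hello')): A:[ping] B:[bye] C:[hello]
After 12 (send(from=C, to=B, msg='start')): A:[ping] B:[bye,start] C:[hello]
After 13 (process(A)): A:[] B:[bye,start] C:[hello]

Answer: (empty)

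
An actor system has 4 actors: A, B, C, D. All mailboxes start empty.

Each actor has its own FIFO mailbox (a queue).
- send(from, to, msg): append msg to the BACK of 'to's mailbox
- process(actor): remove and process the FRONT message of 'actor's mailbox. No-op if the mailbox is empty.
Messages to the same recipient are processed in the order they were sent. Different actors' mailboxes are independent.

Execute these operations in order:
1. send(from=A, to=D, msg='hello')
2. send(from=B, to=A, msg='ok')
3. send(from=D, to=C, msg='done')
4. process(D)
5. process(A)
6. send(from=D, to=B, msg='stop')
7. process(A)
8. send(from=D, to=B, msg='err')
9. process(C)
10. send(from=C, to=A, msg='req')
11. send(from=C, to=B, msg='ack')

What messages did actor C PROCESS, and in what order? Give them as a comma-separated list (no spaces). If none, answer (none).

Answer: done

Derivation:
After 1 (send(from=A, to=D, msg='hello')): A:[] B:[] C:[] D:[hello]
After 2 (send(from=B, to=A, msg='ok')): A:[ok] B:[] C:[] D:[hello]
After 3 (send(from=D, to=C, msg='done')): A:[ok] B:[] C:[done] D:[hello]
After 4 (process(D)): A:[ok] B:[] C:[done] D:[]
After 5 (process(A)): A:[] B:[] C:[done] D:[]
After 6 (send(from=D, to=B, msg='stop')): A:[] B:[stop] C:[done] D:[]
After 7 (process(A)): A:[] B:[stop] C:[done] D:[]
After 8 (send(from=D, to=B, msg='err')): A:[] B:[stop,err] C:[done] D:[]
After 9 (process(C)): A:[] B:[stop,err] C:[] D:[]
After 10 (send(from=C, to=A, msg='req')): A:[req] B:[stop,err] C:[] D:[]
After 11 (send(from=C, to=B, msg='ack')): A:[req] B:[stop,err,ack] C:[] D:[]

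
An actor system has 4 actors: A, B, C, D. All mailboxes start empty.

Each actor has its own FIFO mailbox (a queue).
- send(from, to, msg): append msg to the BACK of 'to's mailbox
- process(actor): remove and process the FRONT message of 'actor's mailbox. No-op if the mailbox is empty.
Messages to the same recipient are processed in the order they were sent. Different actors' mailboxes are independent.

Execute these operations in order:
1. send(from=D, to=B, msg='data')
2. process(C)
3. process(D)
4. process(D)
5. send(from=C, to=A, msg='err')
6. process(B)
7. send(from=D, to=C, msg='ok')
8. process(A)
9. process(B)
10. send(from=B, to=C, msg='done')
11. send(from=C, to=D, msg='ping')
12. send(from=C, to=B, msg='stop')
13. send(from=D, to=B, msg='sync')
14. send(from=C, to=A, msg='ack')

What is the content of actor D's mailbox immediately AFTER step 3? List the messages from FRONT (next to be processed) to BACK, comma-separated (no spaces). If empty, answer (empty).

After 1 (send(from=D, to=B, msg='data')): A:[] B:[data] C:[] D:[]
After 2 (process(C)): A:[] B:[data] C:[] D:[]
After 3 (process(D)): A:[] B:[data] C:[] D:[]

(empty)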